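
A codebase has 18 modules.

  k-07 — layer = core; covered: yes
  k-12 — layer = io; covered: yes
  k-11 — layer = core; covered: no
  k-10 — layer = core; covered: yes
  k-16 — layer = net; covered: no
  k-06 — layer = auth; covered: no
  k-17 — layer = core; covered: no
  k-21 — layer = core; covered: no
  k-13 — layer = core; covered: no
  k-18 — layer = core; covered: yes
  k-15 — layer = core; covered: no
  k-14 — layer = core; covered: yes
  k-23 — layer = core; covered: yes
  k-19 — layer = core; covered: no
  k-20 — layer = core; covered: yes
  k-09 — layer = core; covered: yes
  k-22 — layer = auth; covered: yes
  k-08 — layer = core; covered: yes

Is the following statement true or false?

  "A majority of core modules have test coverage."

True

The determiner here denotes the relation: |A ∩ B| > |A ∖ B|.
A (the restrictor) = {k-07, k-11, k-10, k-17, k-21, k-13, k-18, k-15, k-14, k-23, k-19, k-20, k-09, k-08}, |A| = 14.
A ∩ B = {k-07, k-10, k-18, k-14, k-23, k-20, k-09, k-08}, so |A ∩ B| = 8.
A ∖ B = {k-11, k-17, k-21, k-13, k-15, k-19}, so |A ∖ B| = 6.
8 > 6, so the statement is true.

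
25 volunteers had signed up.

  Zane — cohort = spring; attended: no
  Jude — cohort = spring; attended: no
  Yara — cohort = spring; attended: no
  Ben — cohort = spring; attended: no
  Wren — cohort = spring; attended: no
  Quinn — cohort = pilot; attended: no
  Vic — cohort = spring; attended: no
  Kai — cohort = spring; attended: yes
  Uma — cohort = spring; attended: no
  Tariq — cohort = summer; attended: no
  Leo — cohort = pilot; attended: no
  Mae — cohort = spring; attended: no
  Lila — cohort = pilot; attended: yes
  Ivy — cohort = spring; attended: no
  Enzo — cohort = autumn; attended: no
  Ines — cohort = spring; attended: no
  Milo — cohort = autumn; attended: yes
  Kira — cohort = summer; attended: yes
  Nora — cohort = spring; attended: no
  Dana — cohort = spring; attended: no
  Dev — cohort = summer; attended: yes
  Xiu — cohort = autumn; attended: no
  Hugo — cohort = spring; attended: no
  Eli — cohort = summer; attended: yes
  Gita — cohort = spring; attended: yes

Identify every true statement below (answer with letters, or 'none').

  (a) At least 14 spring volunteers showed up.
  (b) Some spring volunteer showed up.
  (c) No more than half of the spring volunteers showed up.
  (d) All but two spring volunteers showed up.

(b), (c)

|A| = 15, |A ∩ B| = 2, |A ∖ B| = 13.
(a) |A ∩ B| ≥ 14: fails.
(b) A ∩ B ≠ ∅ (|A ∩ B| ≥ 1): holds.
(c) |A ∩ B| ≤ |A ∖ B|: holds.
(d) |A ∖ B| = 2: fails.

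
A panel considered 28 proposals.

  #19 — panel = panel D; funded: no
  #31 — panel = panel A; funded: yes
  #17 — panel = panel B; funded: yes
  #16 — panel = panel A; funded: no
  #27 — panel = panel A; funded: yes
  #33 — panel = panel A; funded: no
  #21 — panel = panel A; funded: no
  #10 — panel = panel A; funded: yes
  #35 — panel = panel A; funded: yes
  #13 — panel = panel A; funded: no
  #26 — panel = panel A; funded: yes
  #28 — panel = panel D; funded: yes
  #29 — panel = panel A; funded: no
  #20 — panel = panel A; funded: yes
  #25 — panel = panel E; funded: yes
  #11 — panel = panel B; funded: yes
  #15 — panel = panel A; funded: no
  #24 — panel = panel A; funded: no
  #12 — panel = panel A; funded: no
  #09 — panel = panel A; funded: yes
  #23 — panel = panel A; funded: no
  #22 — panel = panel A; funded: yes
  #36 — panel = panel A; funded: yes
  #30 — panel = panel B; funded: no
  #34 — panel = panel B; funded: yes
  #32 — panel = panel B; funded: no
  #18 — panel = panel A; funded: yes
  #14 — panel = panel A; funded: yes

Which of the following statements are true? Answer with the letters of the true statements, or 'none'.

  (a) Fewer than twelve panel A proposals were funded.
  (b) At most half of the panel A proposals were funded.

|A| = 20, |A ∩ B| = 11, |A ∖ B| = 9.
(a) |A ∩ B| < 12: holds.
(b) |A ∩ B| ≤ |A ∖ B|: fails.

(a)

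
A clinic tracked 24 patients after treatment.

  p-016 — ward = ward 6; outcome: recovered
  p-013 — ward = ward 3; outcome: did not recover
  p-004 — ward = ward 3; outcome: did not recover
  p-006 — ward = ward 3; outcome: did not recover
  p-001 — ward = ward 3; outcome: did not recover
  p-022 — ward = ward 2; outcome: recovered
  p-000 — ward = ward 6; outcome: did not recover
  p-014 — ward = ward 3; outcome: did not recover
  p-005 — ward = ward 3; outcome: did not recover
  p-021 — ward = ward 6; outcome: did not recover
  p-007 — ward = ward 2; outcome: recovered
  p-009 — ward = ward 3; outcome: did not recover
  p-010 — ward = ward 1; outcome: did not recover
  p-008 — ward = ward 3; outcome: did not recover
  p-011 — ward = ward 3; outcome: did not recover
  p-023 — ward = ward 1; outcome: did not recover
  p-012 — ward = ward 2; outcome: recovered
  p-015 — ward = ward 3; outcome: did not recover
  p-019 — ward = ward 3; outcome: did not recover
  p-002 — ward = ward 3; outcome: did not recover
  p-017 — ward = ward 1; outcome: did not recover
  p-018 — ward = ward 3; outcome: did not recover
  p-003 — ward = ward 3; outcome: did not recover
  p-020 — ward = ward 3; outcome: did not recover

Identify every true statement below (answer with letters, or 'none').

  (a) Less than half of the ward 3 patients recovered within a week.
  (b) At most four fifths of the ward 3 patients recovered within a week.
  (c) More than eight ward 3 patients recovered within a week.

|A| = 15, |A ∩ B| = 0, |A ∖ B| = 15.
(a) |A ∩ B| < |A ∖ B|: holds.
(b) |A ∩ B| / |A| ≤ 4/5: holds.
(c) |A ∩ B| > 8: fails.

(a), (b)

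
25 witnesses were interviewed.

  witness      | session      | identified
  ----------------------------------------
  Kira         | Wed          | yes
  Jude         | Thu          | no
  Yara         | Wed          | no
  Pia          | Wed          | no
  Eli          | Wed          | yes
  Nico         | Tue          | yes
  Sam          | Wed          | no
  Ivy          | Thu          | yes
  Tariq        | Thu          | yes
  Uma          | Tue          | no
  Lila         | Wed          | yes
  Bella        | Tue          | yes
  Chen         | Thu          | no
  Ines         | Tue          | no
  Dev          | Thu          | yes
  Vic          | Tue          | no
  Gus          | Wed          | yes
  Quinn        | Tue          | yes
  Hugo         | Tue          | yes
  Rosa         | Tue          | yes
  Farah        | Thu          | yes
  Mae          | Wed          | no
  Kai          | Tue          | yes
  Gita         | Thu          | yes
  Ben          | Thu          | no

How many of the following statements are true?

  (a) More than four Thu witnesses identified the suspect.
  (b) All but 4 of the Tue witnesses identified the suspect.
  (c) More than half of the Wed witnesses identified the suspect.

1

(a) Thu: |A| = 8, |A ∩ B| = 5; needs |A ∩ B| > 4 — true.
(b) Tue: |A| = 9, |A ∩ B| = 6; needs |A ∖ B| = 4 — false.
(c) Wed: |A| = 8, |A ∩ B| = 4; needs |A ∩ B| > |A ∖ B| — false.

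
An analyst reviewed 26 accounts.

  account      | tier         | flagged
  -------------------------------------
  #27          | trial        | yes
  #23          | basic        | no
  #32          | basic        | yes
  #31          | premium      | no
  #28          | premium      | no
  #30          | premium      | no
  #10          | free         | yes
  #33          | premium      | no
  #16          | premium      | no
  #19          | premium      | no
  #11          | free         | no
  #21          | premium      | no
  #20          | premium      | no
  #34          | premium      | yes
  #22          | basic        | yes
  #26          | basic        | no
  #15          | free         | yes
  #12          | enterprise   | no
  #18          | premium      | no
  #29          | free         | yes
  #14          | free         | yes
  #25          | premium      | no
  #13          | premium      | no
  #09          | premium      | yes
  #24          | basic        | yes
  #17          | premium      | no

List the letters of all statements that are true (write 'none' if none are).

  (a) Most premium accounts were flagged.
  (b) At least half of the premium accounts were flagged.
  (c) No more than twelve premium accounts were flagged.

|A| = 14, |A ∩ B| = 2, |A ∖ B| = 12.
(a) |A ∩ B| > |A ∖ B|: fails.
(b) |A ∩ B| ≥ |A ∖ B|: fails.
(c) |A ∩ B| ≤ 12: holds.

(c)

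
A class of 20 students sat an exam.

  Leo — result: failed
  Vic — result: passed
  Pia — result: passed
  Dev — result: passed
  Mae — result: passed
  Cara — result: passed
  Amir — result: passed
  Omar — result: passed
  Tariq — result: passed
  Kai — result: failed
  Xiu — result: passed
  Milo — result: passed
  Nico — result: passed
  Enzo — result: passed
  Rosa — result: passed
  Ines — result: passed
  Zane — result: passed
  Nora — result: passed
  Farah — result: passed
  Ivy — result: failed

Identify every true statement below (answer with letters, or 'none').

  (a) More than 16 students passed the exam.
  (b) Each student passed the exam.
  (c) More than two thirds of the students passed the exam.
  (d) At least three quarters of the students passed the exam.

(a), (c), (d)

|A| = 20, |A ∩ B| = 17, |A ∖ B| = 3.
(a) |A ∩ B| > 16: holds.
(b) A ⊆ B, i.e. every element of A is in B (|A ∖ B| = 0): fails.
(c) |A ∩ B| / |A| > 2/3: holds.
(d) |A ∩ B| / |A| ≥ 3/4: holds.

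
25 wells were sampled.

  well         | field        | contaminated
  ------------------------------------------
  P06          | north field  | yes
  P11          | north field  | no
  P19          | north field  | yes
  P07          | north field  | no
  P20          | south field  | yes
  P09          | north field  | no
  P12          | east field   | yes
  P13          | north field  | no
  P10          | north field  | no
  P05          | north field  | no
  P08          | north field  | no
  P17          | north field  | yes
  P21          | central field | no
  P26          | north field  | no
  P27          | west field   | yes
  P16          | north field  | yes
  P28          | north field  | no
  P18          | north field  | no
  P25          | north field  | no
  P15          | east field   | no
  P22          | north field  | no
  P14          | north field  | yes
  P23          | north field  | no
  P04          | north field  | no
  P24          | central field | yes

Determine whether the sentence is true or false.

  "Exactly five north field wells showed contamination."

True

The determiner here denotes the relation: |A ∩ B| = 5.
|A| = 19, |A ∩ B| = 5, |A ∖ B| = 14.
|A ∩ B| = 5, so the statement is true.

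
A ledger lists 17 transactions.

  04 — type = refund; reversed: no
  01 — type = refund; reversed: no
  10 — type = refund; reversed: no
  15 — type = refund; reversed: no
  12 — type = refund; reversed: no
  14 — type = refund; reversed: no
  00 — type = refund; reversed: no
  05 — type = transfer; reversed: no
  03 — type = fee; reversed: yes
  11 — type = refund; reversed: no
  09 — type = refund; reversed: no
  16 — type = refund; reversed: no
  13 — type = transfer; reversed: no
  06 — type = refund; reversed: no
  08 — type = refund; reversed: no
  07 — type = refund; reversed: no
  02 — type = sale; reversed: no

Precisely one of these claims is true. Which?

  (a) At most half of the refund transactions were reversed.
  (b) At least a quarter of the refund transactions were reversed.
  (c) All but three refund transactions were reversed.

|A| = 13, |A ∩ B| = 0, |A ∖ B| = 13.
(a) requires |A ∩ B| ≤ |A ∖ B|: true.
(b) requires |A ∩ B| / |A| ≥ 1/4: false.
(c) requires |A ∖ B| = 3: false.

(a)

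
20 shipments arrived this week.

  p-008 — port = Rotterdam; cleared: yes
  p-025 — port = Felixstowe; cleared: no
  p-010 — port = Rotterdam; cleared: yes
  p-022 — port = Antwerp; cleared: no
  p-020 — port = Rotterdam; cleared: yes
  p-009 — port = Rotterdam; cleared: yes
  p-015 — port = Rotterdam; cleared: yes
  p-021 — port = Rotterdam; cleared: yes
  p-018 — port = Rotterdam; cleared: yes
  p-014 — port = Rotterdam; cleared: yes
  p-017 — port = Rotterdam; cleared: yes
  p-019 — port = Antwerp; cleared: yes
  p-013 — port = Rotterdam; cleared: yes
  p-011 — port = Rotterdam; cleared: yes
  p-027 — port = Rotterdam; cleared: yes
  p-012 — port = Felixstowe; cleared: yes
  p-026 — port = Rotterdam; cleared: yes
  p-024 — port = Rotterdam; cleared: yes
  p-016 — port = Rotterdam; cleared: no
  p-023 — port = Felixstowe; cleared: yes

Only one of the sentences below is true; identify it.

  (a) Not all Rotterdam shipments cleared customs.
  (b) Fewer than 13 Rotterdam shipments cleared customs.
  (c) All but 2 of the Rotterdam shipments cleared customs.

(a)

|A| = 15, |A ∩ B| = 14, |A ∖ B| = 1.
(a) requires A ⊄ B (|A ∖ B| ≥ 1): true.
(b) requires |A ∩ B| < 13: false.
(c) requires |A ∖ B| = 2: false.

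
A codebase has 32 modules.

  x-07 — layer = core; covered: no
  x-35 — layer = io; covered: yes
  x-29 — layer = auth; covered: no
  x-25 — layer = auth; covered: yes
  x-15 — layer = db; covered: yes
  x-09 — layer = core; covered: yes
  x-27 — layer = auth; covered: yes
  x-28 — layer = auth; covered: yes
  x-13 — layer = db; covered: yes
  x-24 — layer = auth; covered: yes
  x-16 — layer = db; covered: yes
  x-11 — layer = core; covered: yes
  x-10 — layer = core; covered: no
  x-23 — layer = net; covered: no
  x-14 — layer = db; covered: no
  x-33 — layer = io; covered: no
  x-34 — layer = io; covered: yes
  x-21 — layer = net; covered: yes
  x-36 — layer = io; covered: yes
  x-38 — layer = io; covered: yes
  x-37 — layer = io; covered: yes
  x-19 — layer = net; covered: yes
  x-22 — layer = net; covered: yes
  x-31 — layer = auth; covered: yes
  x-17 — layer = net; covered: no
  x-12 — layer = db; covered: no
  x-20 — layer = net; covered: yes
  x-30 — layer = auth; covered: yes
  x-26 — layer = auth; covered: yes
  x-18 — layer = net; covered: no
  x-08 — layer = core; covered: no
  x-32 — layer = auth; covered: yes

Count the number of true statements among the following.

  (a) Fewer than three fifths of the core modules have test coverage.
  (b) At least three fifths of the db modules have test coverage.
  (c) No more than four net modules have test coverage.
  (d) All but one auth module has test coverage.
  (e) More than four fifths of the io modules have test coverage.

5

(a) core: |A| = 5, |A ∩ B| = 2; needs |A ∩ B| / |A| < 3/5 — true.
(b) db: |A| = 5, |A ∩ B| = 3; needs |A ∩ B| / |A| ≥ 3/5 — true.
(c) net: |A| = 7, |A ∩ B| = 4; needs |A ∩ B| ≤ 4 — true.
(d) auth: |A| = 9, |A ∩ B| = 8; needs |A ∖ B| = 1 — true.
(e) io: |A| = 6, |A ∩ B| = 5; needs |A ∩ B| / |A| > 4/5 — true.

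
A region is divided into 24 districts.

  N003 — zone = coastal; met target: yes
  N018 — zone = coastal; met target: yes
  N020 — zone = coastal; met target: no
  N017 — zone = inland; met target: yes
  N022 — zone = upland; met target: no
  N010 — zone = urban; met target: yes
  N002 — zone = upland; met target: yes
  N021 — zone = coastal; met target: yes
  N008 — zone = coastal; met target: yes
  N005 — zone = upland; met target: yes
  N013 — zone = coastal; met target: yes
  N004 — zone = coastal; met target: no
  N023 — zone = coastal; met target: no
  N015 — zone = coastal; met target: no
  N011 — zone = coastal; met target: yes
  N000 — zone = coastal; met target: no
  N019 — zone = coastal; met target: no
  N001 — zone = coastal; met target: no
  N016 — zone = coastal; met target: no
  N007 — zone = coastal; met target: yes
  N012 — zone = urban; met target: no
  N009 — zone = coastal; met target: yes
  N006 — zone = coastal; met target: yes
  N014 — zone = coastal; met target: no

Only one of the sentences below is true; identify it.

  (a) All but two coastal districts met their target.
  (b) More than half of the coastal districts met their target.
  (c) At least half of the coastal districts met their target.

|A| = 18, |A ∩ B| = 9, |A ∖ B| = 9.
(a) requires |A ∖ B| = 2: false.
(b) requires |A ∩ B| > |A ∖ B|: false.
(c) requires |A ∩ B| ≥ |A ∖ B|: true.

(c)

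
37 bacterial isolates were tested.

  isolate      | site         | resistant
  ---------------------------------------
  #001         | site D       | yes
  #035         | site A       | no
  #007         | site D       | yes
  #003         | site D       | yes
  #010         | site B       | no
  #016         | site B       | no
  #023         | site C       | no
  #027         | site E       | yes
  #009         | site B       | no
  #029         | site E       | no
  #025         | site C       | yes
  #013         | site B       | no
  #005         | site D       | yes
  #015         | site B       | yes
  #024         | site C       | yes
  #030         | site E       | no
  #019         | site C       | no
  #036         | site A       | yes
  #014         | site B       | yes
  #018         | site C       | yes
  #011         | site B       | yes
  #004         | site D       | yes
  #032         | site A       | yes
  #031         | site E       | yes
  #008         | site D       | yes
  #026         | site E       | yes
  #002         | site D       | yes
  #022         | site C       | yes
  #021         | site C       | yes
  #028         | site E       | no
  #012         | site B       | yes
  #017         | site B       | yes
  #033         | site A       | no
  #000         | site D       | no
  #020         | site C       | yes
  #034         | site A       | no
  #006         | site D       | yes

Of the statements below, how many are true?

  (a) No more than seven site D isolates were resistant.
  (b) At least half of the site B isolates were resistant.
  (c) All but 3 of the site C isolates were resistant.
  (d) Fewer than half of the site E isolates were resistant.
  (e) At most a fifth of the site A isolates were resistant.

1

(a) site D: |A| = 9, |A ∩ B| = 8; needs |A ∩ B| ≤ 7 — false.
(b) site B: |A| = 9, |A ∩ B| = 5; needs |A ∩ B| ≥ |A ∖ B| — true.
(c) site C: |A| = 8, |A ∩ B| = 6; needs |A ∖ B| = 3 — false.
(d) site E: |A| = 6, |A ∩ B| = 3; needs |A ∩ B| < |A ∖ B| — false.
(e) site A: |A| = 5, |A ∩ B| = 2; needs |A ∩ B| / |A| ≤ 1/5 — false.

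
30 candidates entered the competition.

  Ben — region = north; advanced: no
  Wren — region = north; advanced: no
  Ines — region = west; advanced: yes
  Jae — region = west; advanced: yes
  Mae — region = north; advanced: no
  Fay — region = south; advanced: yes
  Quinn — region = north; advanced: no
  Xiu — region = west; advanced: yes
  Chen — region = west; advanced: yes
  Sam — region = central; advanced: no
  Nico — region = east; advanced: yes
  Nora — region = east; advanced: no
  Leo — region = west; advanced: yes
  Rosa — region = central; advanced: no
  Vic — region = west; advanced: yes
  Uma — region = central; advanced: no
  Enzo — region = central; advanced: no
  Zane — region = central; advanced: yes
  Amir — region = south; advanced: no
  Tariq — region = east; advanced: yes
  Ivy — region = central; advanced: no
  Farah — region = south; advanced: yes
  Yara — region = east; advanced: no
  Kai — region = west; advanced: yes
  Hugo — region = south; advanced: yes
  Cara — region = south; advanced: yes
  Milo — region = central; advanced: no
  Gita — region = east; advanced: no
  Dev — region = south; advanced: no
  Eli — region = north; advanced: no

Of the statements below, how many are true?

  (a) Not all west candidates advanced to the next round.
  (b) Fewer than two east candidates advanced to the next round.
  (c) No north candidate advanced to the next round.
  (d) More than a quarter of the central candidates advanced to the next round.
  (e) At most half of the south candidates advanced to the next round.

1

(a) west: |A| = 7, |A ∩ B| = 7; needs A ⊄ B (|A ∖ B| ≥ 1) — false.
(b) east: |A| = 5, |A ∩ B| = 2; needs |A ∩ B| < 2 — false.
(c) north: |A| = 5, |A ∩ B| = 0; needs A ∩ B = ∅ (|A ∩ B| = 0) — true.
(d) central: |A| = 7, |A ∩ B| = 1; needs |A ∩ B| / |A| > 1/4 — false.
(e) south: |A| = 6, |A ∩ B| = 4; needs |A ∩ B| ≤ |A ∖ B| — false.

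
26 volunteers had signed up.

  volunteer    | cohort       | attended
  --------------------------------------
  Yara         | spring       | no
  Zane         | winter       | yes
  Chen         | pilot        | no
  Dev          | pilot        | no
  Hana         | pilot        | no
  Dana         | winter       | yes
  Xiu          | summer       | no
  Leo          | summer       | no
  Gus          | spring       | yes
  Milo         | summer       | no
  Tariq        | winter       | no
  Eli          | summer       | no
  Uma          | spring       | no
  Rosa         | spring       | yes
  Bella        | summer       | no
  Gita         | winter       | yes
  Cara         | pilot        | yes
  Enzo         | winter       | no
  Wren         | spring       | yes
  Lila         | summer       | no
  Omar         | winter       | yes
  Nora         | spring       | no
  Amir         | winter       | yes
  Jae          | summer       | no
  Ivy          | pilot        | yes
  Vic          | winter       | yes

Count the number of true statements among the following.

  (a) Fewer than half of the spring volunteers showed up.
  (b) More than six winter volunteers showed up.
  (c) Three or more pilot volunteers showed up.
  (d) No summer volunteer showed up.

(a) spring: |A| = 6, |A ∩ B| = 3; needs |A ∩ B| < |A ∖ B| — false.
(b) winter: |A| = 8, |A ∩ B| = 6; needs |A ∩ B| > 6 — false.
(c) pilot: |A| = 5, |A ∩ B| = 2; needs |A ∩ B| ≥ 3 — false.
(d) summer: |A| = 7, |A ∩ B| = 0; needs A ∩ B = ∅ (|A ∩ B| = 0) — true.

1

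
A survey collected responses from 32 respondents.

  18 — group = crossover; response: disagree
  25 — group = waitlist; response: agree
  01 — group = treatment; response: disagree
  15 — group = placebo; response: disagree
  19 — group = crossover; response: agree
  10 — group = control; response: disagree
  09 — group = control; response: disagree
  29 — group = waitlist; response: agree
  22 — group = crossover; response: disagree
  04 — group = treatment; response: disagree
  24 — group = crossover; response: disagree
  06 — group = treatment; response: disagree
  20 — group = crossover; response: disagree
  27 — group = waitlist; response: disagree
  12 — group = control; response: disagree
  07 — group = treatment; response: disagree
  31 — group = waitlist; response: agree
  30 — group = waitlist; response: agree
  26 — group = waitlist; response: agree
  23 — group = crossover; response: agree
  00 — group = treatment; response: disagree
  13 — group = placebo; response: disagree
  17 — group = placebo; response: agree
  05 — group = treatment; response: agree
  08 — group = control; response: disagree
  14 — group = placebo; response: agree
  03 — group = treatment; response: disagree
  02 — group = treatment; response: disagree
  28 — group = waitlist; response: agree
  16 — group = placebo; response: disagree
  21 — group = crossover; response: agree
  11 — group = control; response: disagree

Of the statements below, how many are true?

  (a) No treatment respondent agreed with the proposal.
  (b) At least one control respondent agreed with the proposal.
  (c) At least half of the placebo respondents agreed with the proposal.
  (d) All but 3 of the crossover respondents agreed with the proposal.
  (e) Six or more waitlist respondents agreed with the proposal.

1

(a) treatment: |A| = 8, |A ∩ B| = 1; needs A ∩ B = ∅ (|A ∩ B| = 0) — false.
(b) control: |A| = 5, |A ∩ B| = 0; needs A ∩ B ≠ ∅ (|A ∩ B| ≥ 1) — false.
(c) placebo: |A| = 5, |A ∩ B| = 2; needs |A ∩ B| ≥ |A ∖ B| — false.
(d) crossover: |A| = 7, |A ∩ B| = 3; needs |A ∖ B| = 3 — false.
(e) waitlist: |A| = 7, |A ∩ B| = 6; needs |A ∩ B| ≥ 6 — true.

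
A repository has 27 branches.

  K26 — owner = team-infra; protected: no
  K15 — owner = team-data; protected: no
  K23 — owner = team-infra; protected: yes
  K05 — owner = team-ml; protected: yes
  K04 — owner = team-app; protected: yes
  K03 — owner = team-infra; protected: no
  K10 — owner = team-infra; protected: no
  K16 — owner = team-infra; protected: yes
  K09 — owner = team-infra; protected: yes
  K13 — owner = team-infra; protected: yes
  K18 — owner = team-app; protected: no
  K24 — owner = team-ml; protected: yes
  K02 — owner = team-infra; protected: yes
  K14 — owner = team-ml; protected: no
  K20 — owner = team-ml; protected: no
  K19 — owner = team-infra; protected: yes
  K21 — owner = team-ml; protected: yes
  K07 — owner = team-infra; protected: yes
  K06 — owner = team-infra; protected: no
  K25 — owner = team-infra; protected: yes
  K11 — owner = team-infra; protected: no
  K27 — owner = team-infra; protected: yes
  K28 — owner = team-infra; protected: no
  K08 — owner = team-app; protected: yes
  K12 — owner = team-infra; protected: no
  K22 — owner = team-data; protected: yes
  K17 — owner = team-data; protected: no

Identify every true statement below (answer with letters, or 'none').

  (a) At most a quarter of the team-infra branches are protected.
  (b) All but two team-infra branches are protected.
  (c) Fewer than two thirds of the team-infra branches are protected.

(c)

|A| = 16, |A ∩ B| = 9, |A ∖ B| = 7.
(a) |A ∩ B| / |A| ≤ 1/4: fails.
(b) |A ∖ B| = 2: fails.
(c) |A ∩ B| / |A| < 2/3: holds.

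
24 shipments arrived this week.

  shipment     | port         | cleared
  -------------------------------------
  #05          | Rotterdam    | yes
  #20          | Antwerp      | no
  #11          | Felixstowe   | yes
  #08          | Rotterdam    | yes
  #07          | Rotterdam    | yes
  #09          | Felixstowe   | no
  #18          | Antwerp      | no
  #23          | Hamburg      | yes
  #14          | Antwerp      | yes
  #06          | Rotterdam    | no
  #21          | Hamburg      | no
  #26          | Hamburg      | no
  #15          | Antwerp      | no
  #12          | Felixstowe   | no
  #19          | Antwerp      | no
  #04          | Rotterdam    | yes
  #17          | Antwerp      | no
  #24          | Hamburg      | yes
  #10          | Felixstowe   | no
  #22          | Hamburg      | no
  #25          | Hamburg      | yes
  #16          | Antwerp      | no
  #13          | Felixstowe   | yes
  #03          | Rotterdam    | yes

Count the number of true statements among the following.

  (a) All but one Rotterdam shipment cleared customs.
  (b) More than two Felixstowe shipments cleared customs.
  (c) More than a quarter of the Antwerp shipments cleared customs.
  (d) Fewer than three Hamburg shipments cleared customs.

(a) Rotterdam: |A| = 6, |A ∩ B| = 5; needs |A ∖ B| = 1 — true.
(b) Felixstowe: |A| = 5, |A ∩ B| = 2; needs |A ∩ B| > 2 — false.
(c) Antwerp: |A| = 7, |A ∩ B| = 1; needs |A ∩ B| / |A| > 1/4 — false.
(d) Hamburg: |A| = 6, |A ∩ B| = 3; needs |A ∩ B| < 3 — false.

1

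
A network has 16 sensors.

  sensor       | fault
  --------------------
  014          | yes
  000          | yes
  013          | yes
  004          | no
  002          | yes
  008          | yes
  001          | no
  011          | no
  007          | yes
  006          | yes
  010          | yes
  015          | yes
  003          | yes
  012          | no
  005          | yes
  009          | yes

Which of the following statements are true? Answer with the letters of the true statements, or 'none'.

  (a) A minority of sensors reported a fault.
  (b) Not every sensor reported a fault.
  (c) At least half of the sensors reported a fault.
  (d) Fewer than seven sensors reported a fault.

(b), (c)

|A| = 16, |A ∩ B| = 12, |A ∖ B| = 4.
(a) |A ∩ B| < |A ∖ B|: fails.
(b) A ⊄ B (|A ∖ B| ≥ 1): holds.
(c) |A ∩ B| ≥ |A ∖ B|: holds.
(d) |A ∩ B| < 7: fails.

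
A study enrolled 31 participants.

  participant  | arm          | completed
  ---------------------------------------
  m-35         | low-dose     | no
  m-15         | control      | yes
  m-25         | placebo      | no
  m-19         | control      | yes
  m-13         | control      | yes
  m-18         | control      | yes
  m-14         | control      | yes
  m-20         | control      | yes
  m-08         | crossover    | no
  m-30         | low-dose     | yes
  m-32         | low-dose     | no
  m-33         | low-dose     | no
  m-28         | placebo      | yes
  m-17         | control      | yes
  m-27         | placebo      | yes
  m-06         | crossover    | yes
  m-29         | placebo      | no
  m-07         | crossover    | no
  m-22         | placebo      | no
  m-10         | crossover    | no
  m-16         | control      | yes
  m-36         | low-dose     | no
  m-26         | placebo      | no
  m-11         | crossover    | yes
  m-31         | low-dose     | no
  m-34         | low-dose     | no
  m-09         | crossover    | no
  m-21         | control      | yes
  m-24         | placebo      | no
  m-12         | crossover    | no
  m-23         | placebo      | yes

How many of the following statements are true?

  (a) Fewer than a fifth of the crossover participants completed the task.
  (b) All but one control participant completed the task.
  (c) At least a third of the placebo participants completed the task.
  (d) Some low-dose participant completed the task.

(a) crossover: |A| = 7, |A ∩ B| = 2; needs |A ∩ B| / |A| < 1/5 — false.
(b) control: |A| = 9, |A ∩ B| = 9; needs |A ∖ B| = 1 — false.
(c) placebo: |A| = 8, |A ∩ B| = 3; needs |A ∩ B| / |A| ≥ 1/3 — true.
(d) low-dose: |A| = 7, |A ∩ B| = 1; needs A ∩ B ≠ ∅ (|A ∩ B| ≥ 1) — true.

2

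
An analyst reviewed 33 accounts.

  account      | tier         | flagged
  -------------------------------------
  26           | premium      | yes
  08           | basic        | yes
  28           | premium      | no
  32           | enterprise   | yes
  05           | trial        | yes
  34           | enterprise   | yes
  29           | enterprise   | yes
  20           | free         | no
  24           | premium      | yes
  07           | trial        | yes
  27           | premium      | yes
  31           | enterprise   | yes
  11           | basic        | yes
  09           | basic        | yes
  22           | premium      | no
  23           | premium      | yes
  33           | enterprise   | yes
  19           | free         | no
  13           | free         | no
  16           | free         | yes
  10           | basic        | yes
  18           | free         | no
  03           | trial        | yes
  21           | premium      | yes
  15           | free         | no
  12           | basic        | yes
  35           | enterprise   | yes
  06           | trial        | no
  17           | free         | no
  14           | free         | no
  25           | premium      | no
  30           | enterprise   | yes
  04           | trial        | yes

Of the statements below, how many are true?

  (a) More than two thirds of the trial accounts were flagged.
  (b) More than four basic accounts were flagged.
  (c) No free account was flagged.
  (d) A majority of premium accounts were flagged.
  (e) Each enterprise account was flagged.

4

(a) trial: |A| = 5, |A ∩ B| = 4; needs |A ∩ B| / |A| > 2/3 — true.
(b) basic: |A| = 5, |A ∩ B| = 5; needs |A ∩ B| > 4 — true.
(c) free: |A| = 8, |A ∩ B| = 1; needs A ∩ B = ∅ (|A ∩ B| = 0) — false.
(d) premium: |A| = 8, |A ∩ B| = 5; needs |A ∩ B| > |A ∖ B| — true.
(e) enterprise: |A| = 7, |A ∩ B| = 7; needs A ⊆ B, i.e. every element of A is in B (|A ∖ B| = 0) — true.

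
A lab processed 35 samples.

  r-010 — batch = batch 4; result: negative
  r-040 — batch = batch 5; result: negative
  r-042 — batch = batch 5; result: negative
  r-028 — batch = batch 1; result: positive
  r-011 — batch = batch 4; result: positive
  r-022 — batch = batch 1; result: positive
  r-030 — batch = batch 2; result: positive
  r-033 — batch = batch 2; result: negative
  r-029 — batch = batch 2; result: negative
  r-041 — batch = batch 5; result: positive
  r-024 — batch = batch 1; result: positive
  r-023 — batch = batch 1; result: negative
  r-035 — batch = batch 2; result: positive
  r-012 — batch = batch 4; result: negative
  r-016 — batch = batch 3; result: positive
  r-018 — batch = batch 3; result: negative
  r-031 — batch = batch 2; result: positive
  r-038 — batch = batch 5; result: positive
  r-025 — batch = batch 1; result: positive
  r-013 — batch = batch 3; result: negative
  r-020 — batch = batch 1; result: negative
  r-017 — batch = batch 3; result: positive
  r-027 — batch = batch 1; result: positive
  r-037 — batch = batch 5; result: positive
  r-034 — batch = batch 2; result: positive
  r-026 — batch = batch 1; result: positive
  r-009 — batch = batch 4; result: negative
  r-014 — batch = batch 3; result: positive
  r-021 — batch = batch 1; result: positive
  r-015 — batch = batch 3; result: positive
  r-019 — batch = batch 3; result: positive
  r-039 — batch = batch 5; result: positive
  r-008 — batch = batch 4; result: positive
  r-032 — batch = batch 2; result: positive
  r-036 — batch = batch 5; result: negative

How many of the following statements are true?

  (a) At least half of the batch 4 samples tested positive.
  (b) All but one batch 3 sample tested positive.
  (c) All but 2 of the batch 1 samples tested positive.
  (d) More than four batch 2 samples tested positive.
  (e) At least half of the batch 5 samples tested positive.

(a) batch 4: |A| = 5, |A ∩ B| = 2; needs |A ∩ B| ≥ |A ∖ B| — false.
(b) batch 3: |A| = 7, |A ∩ B| = 5; needs |A ∖ B| = 1 — false.
(c) batch 1: |A| = 9, |A ∩ B| = 7; needs |A ∖ B| = 2 — true.
(d) batch 2: |A| = 7, |A ∩ B| = 5; needs |A ∩ B| > 4 — true.
(e) batch 5: |A| = 7, |A ∩ B| = 4; needs |A ∩ B| ≥ |A ∖ B| — true.

3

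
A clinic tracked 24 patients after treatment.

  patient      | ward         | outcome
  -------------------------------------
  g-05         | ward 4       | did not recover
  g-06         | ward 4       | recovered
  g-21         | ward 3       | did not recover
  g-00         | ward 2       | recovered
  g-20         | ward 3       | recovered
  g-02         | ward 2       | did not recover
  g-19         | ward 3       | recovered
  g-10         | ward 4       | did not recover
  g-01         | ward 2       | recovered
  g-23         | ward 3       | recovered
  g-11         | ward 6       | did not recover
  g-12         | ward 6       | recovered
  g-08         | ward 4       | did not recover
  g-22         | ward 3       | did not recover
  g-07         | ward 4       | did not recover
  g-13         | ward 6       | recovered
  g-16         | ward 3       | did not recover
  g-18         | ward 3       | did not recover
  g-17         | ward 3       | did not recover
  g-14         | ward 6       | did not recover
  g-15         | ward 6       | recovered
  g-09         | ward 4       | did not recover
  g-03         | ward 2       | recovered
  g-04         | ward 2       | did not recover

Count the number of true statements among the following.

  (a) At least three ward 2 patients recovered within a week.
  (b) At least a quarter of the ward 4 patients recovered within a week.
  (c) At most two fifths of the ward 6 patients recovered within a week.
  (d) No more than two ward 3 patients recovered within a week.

(a) ward 2: |A| = 5, |A ∩ B| = 3; needs |A ∩ B| ≥ 3 — true.
(b) ward 4: |A| = 6, |A ∩ B| = 1; needs |A ∩ B| / |A| ≥ 1/4 — false.
(c) ward 6: |A| = 5, |A ∩ B| = 3; needs |A ∩ B| / |A| ≤ 2/5 — false.
(d) ward 3: |A| = 8, |A ∩ B| = 3; needs |A ∩ B| ≤ 2 — false.

1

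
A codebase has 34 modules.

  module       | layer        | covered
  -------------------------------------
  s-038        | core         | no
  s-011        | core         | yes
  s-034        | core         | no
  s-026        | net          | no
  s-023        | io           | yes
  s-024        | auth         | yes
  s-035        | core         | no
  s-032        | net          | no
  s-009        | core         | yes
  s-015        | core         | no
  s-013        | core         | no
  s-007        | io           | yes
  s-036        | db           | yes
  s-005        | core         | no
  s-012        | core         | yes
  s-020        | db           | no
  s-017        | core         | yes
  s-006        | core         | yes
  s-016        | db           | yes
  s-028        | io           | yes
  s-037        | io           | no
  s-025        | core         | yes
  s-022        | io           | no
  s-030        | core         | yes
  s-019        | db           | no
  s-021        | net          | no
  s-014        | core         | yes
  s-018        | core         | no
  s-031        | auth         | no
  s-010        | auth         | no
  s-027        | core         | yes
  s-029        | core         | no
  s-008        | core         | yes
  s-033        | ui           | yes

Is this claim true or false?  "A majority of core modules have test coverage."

True

Truth condition: |A ∩ B| > |A ∖ B|.
|A| = 18, |A ∩ B| = 10, |A ∖ B| = 8.
10 > 8, so the statement is true.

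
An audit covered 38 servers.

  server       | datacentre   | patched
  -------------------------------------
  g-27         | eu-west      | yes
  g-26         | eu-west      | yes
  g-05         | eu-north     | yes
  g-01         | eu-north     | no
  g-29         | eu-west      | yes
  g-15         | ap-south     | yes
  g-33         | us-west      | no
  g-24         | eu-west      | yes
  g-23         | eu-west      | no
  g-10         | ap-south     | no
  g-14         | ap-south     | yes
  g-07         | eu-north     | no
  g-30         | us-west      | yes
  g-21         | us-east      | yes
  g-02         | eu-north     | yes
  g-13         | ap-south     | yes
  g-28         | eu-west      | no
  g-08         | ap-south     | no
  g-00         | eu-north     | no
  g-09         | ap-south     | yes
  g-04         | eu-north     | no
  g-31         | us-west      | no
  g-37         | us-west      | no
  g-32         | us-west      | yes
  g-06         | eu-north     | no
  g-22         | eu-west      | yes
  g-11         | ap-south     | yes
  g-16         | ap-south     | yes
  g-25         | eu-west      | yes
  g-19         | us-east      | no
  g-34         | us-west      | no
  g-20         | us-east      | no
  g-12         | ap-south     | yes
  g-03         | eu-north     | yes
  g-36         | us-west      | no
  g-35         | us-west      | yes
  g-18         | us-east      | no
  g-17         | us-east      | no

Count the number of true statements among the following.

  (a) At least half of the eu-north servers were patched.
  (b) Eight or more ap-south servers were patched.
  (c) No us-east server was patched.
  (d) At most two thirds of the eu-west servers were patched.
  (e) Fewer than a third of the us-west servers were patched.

0

(a) eu-north: |A| = 8, |A ∩ B| = 3; needs |A ∩ B| ≥ |A ∖ B| — false.
(b) ap-south: |A| = 9, |A ∩ B| = 7; needs |A ∩ B| ≥ 8 — false.
(c) us-east: |A| = 5, |A ∩ B| = 1; needs A ∩ B = ∅ (|A ∩ B| = 0) — false.
(d) eu-west: |A| = 8, |A ∩ B| = 6; needs |A ∩ B| / |A| ≤ 2/3 — false.
(e) us-west: |A| = 8, |A ∩ B| = 3; needs |A ∩ B| / |A| < 1/3 — false.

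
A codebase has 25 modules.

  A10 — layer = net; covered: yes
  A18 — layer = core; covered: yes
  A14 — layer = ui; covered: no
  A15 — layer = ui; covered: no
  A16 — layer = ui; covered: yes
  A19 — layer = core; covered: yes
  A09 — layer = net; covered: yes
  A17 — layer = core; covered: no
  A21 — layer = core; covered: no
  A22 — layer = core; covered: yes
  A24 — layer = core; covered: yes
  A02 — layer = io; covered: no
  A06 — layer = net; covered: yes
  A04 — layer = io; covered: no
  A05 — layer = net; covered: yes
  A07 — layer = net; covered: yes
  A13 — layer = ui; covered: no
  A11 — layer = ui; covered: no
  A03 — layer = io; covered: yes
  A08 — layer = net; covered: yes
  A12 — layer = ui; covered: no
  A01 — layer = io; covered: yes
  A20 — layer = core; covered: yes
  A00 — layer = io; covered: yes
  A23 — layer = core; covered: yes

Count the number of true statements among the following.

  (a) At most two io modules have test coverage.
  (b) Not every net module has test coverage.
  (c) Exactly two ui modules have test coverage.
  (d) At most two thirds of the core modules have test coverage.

(a) io: |A| = 5, |A ∩ B| = 3; needs |A ∩ B| ≤ 2 — false.
(b) net: |A| = 6, |A ∩ B| = 6; needs A ⊄ B (|A ∖ B| ≥ 1) — false.
(c) ui: |A| = 6, |A ∩ B| = 1; needs |A ∩ B| = 2 — false.
(d) core: |A| = 8, |A ∩ B| = 6; needs |A ∩ B| / |A| ≤ 2/3 — false.

0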